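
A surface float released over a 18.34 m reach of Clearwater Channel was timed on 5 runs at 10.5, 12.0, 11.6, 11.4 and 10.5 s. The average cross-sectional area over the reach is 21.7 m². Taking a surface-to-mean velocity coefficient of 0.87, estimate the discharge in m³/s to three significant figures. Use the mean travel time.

30.9 m³/s

t̄ = (10.5 + 12.0 + 11.6 + 11.4 + 10.5) / 5 = 11.2 s
v_surface = L / t̄ = 18.34 / 11.2 = 1.638 m/s
v_mean = 0.87 × 1.638 = 1.425 m/s
Q = A × v_mean = 21.7 × 1.425 = 30.91 m³/s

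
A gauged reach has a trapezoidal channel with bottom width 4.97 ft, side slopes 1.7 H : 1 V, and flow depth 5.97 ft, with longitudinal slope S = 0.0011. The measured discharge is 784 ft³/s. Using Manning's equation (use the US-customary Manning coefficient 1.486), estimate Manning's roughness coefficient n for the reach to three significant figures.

A = (b + z·y)·y = (4.97 + 1.7×5.97)×5.97 = 90.26 ft²
P = b + 2y√(1+z²) = 4.97 + 2×5.97×√(1+1.7²) = 28.52 ft
R = A/P = 90.26/28.52 = 3.165 ft
n = (1.486/Q)·A·R^(2/3)·S^(1/2) = (1.486/784) × 90.26 × 2.156 × 0.03317 = 0.01223

0.0122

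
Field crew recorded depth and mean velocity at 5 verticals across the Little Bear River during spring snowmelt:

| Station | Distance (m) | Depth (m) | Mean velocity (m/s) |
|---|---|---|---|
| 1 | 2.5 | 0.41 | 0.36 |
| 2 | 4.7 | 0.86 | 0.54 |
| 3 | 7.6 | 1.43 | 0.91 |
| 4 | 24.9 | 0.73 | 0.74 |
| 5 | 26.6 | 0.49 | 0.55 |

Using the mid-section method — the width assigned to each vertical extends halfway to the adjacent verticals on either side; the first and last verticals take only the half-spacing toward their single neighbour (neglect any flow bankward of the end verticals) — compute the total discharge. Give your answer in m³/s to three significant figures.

w_1 = (4.7 − 2.5)/2 = 1.1 m; q_1 = 0.36 × 0.41 × 1.1 = 0.1624 m³/s
w_2 = (7.6 − 2.5)/2 = 2.55 m; q_2 = 0.54 × 0.86 × 2.55 = 1.184 m³/s
w_3 = (24.9 − 4.7)/2 = 10.1 m; q_3 = 0.91 × 1.43 × 10.1 = 13.14 m³/s
w_4 = (26.6 − 7.6)/2 = 9.5 m; q_4 = 0.74 × 0.73 × 9.5 = 5.132 m³/s
w_5 = (26.6 − 24.9)/2 = 0.85 m; q_5 = 0.55 × 0.49 × 0.85 = 0.2291 m³/s
Q = Σ qᵢ = 19.85 m³/s

19.9 m³/s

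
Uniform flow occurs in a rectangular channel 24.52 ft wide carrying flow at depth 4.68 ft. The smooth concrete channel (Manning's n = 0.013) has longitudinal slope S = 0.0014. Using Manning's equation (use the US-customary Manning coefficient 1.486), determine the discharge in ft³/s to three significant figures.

1110 ft³/s

A = b·y = 24.52 × 4.68 = 114.8 ft²
P = b + 2y = 24.52 + 2×4.68 = 33.88 ft
R = A/P = 114.8/33.88 = 3.387 ft
Q = (1.486/n)·A·R^(2/3)·S^(1/2) = (1.486/0.013) × 114.8 × 3.387^(2/3) × 0.0014^(1/2) = 1107 ft³/s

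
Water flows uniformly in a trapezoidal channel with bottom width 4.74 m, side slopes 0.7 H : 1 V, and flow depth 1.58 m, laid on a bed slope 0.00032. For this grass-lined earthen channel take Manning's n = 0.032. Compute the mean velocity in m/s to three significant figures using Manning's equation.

0.586 m/s

A = (b + z·y)·y = (4.74 + 0.7×1.58)×1.58 = 9.237 m²
P = b + 2y√(1+z²) = 4.74 + 2×1.58×√(1+0.7²) = 8.597 m
R = A/P = 9.237/8.597 = 1.074 m
Q = (1/n)·A·R^(2/3)·S^(1/2) = (1/0.032) × 9.237 × 1.074^(2/3) × 0.00032^(1/2) = 5.416 m³/s
V = Q/A = 5.416/9.237 = 0.5864 m/s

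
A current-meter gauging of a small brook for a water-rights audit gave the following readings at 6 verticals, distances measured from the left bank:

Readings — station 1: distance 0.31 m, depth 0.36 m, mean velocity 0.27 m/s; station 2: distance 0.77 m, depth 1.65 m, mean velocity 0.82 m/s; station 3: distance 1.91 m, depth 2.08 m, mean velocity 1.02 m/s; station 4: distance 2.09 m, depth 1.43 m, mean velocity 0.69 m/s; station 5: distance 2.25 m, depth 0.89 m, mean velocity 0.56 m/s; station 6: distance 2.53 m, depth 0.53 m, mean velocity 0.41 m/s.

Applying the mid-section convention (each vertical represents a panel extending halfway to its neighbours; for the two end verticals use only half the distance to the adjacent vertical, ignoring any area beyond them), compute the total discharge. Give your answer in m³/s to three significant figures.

2.81 m³/s

w_1 = (0.77 − 0.31)/2 = 0.23 m; q_1 = 0.27 × 0.36 × 0.23 = 0.02236 m³/s
w_2 = (1.91 − 0.31)/2 = 0.8 m; q_2 = 0.82 × 1.65 × 0.8 = 1.082 m³/s
w_3 = (2.09 − 0.77)/2 = 0.66 m; q_3 = 1.02 × 2.08 × 0.66 = 1.400 m³/s
w_4 = (2.25 − 1.91)/2 = 0.17 m; q_4 = 0.69 × 1.43 × 0.17 = 0.1677 m³/s
w_5 = (2.53 − 2.09)/2 = 0.22 m; q_5 = 0.56 × 0.89 × 0.22 = 0.1096 m³/s
w_6 = (2.53 − 2.25)/2 = 0.14 m; q_6 = 0.41 × 0.53 × 0.14 = 0.03042 m³/s
Q = Σ qᵢ = 2.813 m³/s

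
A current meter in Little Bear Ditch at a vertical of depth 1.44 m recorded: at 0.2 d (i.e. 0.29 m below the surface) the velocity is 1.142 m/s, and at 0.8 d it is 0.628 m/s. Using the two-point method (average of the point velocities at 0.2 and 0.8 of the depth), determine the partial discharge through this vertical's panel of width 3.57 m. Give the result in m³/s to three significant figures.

4.55 m³/s

v̄ = (1.142 + 0.628) / 2 = 0.8850 m/s
q = v̄ × d × w = 0.8850 × 1.44 × 3.57 = 4.550 m³/s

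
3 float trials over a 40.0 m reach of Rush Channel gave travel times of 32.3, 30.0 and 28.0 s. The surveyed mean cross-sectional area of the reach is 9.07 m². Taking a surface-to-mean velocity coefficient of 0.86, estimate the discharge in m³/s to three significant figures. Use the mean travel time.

10.4 m³/s

t̄ = (32.3 + 30.0 + 28.0) / 3 = 30.1 s
v_surface = L / t̄ = 40.0 / 30.1 = 1.329 m/s
v_mean = 0.86 × 1.329 = 1.143 m/s
Q = A × v_mean = 9.07 × 1.143 = 10.37 m³/s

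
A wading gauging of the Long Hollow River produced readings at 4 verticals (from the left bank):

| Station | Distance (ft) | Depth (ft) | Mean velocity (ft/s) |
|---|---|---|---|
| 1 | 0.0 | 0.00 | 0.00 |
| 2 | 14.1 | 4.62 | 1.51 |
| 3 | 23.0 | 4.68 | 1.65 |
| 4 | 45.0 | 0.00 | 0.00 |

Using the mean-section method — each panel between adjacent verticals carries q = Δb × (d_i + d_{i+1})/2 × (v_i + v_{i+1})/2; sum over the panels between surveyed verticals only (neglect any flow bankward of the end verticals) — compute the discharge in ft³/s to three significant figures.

132 ft³/s

Panel 1-2: Δb = 14.1 ft, d̄ = (0.00+4.62)/2 = 2.31, v̄ = (0.00+1.51)/2 = 0.755 → q = 14.1×2.31×0.755 = 24.59 ft³/s
Panel 2-3: Δb = 8.9 ft, d̄ = (4.62+4.68)/2 = 4.65, v̄ = (1.51+1.65)/2 = 1.58 → q = 8.9×4.65×1.58 = 65.39 ft³/s
Panel 3-4: Δb = 22 ft, d̄ = (4.68+0.00)/2 = 2.34, v̄ = (1.65+0.00)/2 = 0.825 → q = 22×2.34×0.825 = 42.47 ft³/s
Q = Σ q = 132.5 ft³/s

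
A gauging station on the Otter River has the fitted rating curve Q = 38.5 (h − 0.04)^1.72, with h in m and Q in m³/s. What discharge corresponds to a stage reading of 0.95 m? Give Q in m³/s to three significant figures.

Q = 38.5 × (0.95 − 0.04)^1.72 = 38.5 × 0.91^1.72 = 32.73 m³/s

32.7 m³/s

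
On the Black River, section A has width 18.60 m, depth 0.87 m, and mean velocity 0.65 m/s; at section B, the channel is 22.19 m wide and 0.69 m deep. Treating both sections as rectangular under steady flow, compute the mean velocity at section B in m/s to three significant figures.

Q = A₁V₁ = (18.60×0.87) × 0.65 = 10.52 m³/s
A₂ = 22.19 × 0.69 = 15.31 m²
V₂ = Q/A₂ = 10.52/15.31 = 0.6870 m/s

0.687 m/s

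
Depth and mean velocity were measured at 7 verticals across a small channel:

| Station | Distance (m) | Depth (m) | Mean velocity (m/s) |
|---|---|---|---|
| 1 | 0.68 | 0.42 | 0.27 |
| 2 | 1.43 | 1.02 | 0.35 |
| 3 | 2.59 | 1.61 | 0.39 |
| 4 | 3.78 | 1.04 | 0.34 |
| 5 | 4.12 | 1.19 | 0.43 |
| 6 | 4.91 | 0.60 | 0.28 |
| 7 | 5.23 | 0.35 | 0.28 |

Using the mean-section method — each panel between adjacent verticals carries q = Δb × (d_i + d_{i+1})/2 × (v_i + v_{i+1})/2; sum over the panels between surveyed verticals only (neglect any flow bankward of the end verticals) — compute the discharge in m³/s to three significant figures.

1.75 m³/s

Panel 1-2: Δb = 0.75 m, d̄ = (0.42+1.02)/2 = 0.72, v̄ = (0.27+0.35)/2 = 0.31 → q = 0.75×0.72×0.31 = 0.1674 m³/s
Panel 2-3: Δb = 1.16 m, d̄ = (1.02+1.61)/2 = 1.315, v̄ = (0.35+0.39)/2 = 0.37 → q = 1.16×1.315×0.37 = 0.5644 m³/s
Panel 3-4: Δb = 1.19 m, d̄ = (1.61+1.04)/2 = 1.325, v̄ = (0.39+0.34)/2 = 0.365 → q = 1.19×1.325×0.365 = 0.5755 m³/s
Panel 4-5: Δb = 0.34 m, d̄ = (1.04+1.19)/2 = 1.115, v̄ = (0.34+0.43)/2 = 0.385 → q = 0.34×1.115×0.385 = 0.1460 m³/s
Panel 5-6: Δb = 0.79 m, d̄ = (1.19+0.60)/2 = 0.895, v̄ = (0.43+0.28)/2 = 0.355 → q = 0.79×0.895×0.355 = 0.2510 m³/s
Panel 6-7: Δb = 0.32 m, d̄ = (0.60+0.35)/2 = 0.475, v̄ = (0.28+0.28)/2 = 0.28 → q = 0.32×0.475×0.28 = 0.04256 m³/s
Q = Σ q = 1.747 m³/s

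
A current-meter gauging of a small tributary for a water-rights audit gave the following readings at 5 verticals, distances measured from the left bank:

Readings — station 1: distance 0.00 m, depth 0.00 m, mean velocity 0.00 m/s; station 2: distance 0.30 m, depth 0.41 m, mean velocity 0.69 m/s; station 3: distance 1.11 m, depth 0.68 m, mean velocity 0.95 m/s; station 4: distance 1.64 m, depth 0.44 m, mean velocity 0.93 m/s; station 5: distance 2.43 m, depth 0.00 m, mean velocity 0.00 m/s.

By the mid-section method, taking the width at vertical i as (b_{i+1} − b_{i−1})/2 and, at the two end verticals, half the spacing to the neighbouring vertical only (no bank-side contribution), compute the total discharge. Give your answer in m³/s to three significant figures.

0.860 m³/s

w_2 = (1.11 − 0.00)/2 = 0.555 m; q_2 = 0.69 × 0.41 × 0.555 = 0.1570 m³/s
w_3 = (1.64 − 0.30)/2 = 0.67 m; q_3 = 0.95 × 0.68 × 0.67 = 0.4328 m³/s
w_4 = (2.43 − 1.11)/2 = 0.66 m; q_4 = 0.93 × 0.44 × 0.66 = 0.2701 m³/s
Stations 1, 5 contribute zero (depth or velocity is 0).
Q = Σ qᵢ = 0.8599 m³/s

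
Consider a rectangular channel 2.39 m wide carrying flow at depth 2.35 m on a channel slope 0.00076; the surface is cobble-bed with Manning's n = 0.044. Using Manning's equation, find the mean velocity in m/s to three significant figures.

0.536 m/s

A = b·y = 2.39 × 2.35 = 5.617 m²
P = b + 2y = 2.39 + 2×2.35 = 7.090 m
R = A/P = 5.617/7.090 = 0.7922 m
Q = (1/n)·A·R^(2/3)·S^(1/2) = (1/0.044) × 5.617 × 0.7922^(2/3) × 0.00076^(1/2) = 3.013 m³/s
V = Q/A = 3.013/5.617 = 0.5364 m/s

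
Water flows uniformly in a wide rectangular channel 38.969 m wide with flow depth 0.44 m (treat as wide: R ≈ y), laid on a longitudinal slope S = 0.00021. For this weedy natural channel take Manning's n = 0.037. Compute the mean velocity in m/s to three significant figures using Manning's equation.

0.227 m/s

A = b·y = 38.969 × 0.44 = 17.15 m²
Wide channel: R ≈ y = 0.44 m
Q = (1/n)·A·R^(2/3)·S^(1/2) = (1/0.037) × 17.15 × 0.4400^(2/3) × 0.00021^(1/2) = 3.885 m³/s
V = Q/A = 3.885/17.15 = 0.2266 m/s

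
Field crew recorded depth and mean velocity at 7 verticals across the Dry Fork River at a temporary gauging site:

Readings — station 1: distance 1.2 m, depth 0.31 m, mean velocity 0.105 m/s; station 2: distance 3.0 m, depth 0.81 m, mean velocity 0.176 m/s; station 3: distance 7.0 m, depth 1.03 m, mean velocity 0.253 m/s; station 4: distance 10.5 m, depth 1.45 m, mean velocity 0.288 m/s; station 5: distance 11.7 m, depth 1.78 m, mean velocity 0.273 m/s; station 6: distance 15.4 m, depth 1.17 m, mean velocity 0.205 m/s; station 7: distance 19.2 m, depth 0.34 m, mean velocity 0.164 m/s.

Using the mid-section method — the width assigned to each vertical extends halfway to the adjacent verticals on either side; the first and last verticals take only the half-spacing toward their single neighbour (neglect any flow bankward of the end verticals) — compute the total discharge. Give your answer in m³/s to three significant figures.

4.60 m³/s

w_1 = (3.0 − 1.2)/2 = 0.9 m; q_1 = 0.105 × 0.31 × 0.9 = 0.02930 m³/s
w_2 = (7.0 − 1.2)/2 = 2.9 m; q_2 = 0.176 × 0.81 × 2.9 = 0.4134 m³/s
w_3 = (10.5 − 3.0)/2 = 3.75 m; q_3 = 0.253 × 1.03 × 3.75 = 0.9772 m³/s
w_4 = (11.7 − 7.0)/2 = 2.35 m; q_4 = 0.288 × 1.45 × 2.35 = 0.9814 m³/s
w_5 = (15.4 − 10.5)/2 = 2.45 m; q_5 = 0.273 × 1.78 × 2.45 = 1.191 m³/s
w_6 = (19.2 − 11.7)/2 = 3.75 m; q_6 = 0.205 × 1.17 × 3.75 = 0.8994 m³/s
w_7 = (19.2 − 15.4)/2 = 1.9 m; q_7 = 0.164 × 0.34 × 1.9 = 0.1059 m³/s
Q = Σ qᵢ = 4.597 m³/s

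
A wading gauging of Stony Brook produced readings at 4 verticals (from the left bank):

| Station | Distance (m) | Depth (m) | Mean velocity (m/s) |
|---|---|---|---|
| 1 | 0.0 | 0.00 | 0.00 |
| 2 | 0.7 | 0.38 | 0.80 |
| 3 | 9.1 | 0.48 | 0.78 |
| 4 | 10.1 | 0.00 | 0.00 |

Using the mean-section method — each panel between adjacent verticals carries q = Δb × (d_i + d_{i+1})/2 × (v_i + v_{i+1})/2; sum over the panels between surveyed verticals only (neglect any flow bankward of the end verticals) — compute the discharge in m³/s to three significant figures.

3.00 m³/s

Panel 1-2: Δb = 0.7 m, d̄ = (0.00+0.38)/2 = 0.19, v̄ = (0.00+0.80)/2 = 0.4 → q = 0.7×0.19×0.4 = 0.05320 m³/s
Panel 2-3: Δb = 8.4 m, d̄ = (0.38+0.48)/2 = 0.43, v̄ = (0.80+0.78)/2 = 0.79 → q = 8.4×0.43×0.79 = 2.853 m³/s
Panel 3-4: Δb = 1 m, d̄ = (0.48+0.00)/2 = 0.24, v̄ = (0.78+0.00)/2 = 0.39 → q = 1×0.24×0.39 = 0.09360 m³/s
Q = Σ q = 3.000 m³/s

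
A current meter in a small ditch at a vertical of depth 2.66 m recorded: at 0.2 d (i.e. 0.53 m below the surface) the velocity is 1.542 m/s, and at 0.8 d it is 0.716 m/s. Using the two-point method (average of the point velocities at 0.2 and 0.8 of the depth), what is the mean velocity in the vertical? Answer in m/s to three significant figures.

v̄ = (1.542 + 0.716) / 2 = 1.129 m/s

1.13 m/s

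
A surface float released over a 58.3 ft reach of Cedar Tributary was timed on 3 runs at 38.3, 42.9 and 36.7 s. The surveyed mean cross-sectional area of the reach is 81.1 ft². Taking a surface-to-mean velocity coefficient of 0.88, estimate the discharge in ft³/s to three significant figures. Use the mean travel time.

106 ft³/s

t̄ = (38.3 + 42.9 + 36.7) / 3 = 39.3 s
v_surface = L / t̄ = 58.3 / 39.3 = 1.483 ft/s
v_mean = 0.88 × 1.483 = 1.305 ft/s
Q = A × v_mean = 81.1 × 1.305 = 105.9 ft³/s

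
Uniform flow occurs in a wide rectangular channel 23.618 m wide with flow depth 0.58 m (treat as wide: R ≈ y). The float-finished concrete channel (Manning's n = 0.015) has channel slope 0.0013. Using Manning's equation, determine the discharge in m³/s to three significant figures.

A = b·y = 23.618 × 0.58 = 13.70 m²
Wide channel: R ≈ y = 0.58 m
Q = (1/n)·A·R^(2/3)·S^(1/2) = (1/0.015) × 13.70 × 0.5800^(2/3) × 0.0013^(1/2) = 22.90 m³/s

22.9 m³/s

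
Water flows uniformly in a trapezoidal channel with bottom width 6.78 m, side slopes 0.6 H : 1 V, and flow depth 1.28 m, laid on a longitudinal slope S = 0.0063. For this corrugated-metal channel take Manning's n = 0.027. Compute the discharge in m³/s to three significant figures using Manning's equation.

28.2 m³/s

A = (b + z·y)·y = (6.78 + 0.6×1.28)×1.28 = 9.661 m²
P = b + 2y√(1+z²) = 6.78 + 2×1.28×√(1+0.6²) = 9.765 m
R = A/P = 9.661/9.765 = 0.9893 m
Q = (1/n)·A·R^(2/3)·S^(1/2) = (1/0.027) × 9.661 × 0.9893^(2/3) × 0.0063^(1/2) = 28.20 m³/s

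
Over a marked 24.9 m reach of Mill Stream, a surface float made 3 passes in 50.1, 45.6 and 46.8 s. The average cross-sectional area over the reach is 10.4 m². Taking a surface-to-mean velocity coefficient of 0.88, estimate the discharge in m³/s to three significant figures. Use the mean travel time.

4.80 m³/s

t̄ = (50.1 + 45.6 + 46.8) / 3 = 47.5 s
v_surface = L / t̄ = 24.9 / 47.5 = 0.5242 m/s
v_mean = 0.88 × 0.5242 = 0.4613 m/s
Q = A × v_mean = 10.4 × 0.4613 = 4.798 m³/s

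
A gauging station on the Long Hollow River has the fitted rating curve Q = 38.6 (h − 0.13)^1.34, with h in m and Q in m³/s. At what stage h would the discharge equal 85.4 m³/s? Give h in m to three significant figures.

h − h₀ = (Q/C)^(1/b) = (85.4/38.6)^(1/1.34) = 1.809 m
h = 0.13 + 1.809 = 1.939 m

1.94 m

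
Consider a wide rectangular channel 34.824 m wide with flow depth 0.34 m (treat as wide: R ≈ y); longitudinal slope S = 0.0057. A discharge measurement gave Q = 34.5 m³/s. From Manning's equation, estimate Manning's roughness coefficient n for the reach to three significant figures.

A = b·y = 34.824 × 0.34 = 11.84 m²
Wide channel: R ≈ y = 0.34 m
n = (1/Q)·A·R^(2/3)·S^(1/2) = (1/34.5) × 11.84 × 0.4871 × 0.07550 = 0.01262

0.0126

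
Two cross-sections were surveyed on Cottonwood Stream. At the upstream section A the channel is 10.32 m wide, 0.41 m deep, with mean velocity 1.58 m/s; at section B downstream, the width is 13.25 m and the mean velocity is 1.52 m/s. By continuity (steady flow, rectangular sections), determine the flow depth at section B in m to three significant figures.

0.332 m

Q = A₁V₁ = (10.32×0.41) × 1.58 = 6.685 m³/s
d₂ = Q/(b₂ V₂) = 6.685/(13.25×1.52) = 0.3319 m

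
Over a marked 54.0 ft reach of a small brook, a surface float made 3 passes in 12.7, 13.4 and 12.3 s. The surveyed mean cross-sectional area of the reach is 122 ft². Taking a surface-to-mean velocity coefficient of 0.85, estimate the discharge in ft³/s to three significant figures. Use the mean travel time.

t̄ = (12.7 + 13.4 + 12.3) / 3 = 12.8 s
v_surface = L / t̄ = 54.0 / 12.8 = 4.219 ft/s
v_mean = 0.85 × 4.219 = 3.586 ft/s
Q = A × v_mean = 122 × 3.586 = 437.5 ft³/s

437 ft³/s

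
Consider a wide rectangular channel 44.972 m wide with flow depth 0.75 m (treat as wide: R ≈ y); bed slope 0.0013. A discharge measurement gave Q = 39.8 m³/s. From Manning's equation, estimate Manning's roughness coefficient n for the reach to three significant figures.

A = b·y = 44.972 × 0.75 = 33.73 m²
Wide channel: R ≈ y = 0.75 m
n = (1/Q)·A·R^(2/3)·S^(1/2) = (1/39.8) × 33.73 × 0.8255 × 0.03606 = 0.02522

0.0252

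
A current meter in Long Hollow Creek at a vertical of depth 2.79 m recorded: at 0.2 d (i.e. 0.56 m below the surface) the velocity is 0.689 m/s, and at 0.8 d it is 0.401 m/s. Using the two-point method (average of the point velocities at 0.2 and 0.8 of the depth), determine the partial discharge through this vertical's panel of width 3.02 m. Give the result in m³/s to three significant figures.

4.59 m³/s

v̄ = (0.689 + 0.401) / 2 = 0.5450 m/s
q = v̄ × d × w = 0.5450 × 2.79 × 3.02 = 4.592 m³/s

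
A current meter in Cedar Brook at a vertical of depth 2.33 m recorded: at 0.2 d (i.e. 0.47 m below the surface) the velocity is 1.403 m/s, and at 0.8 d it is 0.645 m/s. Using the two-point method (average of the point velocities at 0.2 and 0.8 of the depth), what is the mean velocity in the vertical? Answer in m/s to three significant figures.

1.02 m/s

v̄ = (1.403 + 0.645) / 2 = 1.024 m/s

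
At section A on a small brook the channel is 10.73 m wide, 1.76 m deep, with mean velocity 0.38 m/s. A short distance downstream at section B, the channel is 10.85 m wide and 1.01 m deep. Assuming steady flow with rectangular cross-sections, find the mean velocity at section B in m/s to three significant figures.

0.655 m/s

Q = A₁V₁ = (10.73×1.76) × 0.38 = 7.176 m³/s
A₂ = 10.85 × 1.01 = 10.96 m²
V₂ = Q/A₂ = 7.176/10.96 = 0.6549 m/s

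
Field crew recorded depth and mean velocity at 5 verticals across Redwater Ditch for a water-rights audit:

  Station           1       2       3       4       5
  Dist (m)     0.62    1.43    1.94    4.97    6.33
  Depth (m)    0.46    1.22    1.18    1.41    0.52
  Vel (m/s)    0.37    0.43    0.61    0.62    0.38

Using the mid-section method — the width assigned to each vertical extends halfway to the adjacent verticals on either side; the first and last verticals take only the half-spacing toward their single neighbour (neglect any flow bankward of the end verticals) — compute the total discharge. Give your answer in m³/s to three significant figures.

w_1 = (1.43 − 0.62)/2 = 0.405 m; q_1 = 0.37 × 0.46 × 0.405 = 0.06893 m³/s
w_2 = (1.94 − 0.62)/2 = 0.66 m; q_2 = 0.43 × 1.22 × 0.66 = 0.3462 m³/s
w_3 = (4.97 − 1.43)/2 = 1.77 m; q_3 = 0.61 × 1.18 × 1.77 = 1.274 m³/s
w_4 = (6.33 − 1.94)/2 = 2.195 m; q_4 = 0.62 × 1.41 × 2.195 = 1.919 m³/s
w_5 = (6.33 − 4.97)/2 = 0.68 m; q_5 = 0.38 × 0.52 × 0.68 = 0.1344 m³/s
Q = Σ qᵢ = 3.742 m³/s

3.74 m³/s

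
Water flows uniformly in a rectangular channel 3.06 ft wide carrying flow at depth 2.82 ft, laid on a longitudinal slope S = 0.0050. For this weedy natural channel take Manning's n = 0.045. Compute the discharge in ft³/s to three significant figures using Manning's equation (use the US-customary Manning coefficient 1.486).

20.0 ft³/s

A = b·y = 3.06 × 2.82 = 8.629 ft²
P = b + 2y = 3.06 + 2×2.82 = 8.700 ft
R = A/P = 8.629/8.700 = 0.9919 ft
Q = (1.486/n)·A·R^(2/3)·S^(1/2) = (1.486/0.045) × 8.629 × 0.9919^(2/3) × 0.0050^(1/2) = 20.04 ft³/s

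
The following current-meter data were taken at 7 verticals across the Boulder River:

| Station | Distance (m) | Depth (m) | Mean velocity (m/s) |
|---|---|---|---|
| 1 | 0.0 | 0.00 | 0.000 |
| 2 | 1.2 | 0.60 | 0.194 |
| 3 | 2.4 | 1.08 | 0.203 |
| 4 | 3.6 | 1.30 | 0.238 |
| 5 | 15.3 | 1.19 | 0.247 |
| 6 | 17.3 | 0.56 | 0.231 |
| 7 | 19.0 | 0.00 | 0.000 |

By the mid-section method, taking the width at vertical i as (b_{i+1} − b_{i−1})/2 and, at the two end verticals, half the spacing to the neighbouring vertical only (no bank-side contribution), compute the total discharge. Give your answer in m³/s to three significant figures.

w_2 = (2.4 − 0.0)/2 = 1.2 m; q_2 = 0.194 × 0.60 × 1.2 = 0.1397 m³/s
w_3 = (3.6 − 1.2)/2 = 1.2 m; q_3 = 0.203 × 1.08 × 1.2 = 0.2631 m³/s
w_4 = (15.3 − 2.4)/2 = 6.45 m; q_4 = 0.238 × 1.30 × 6.45 = 1.996 m³/s
w_5 = (17.3 − 3.6)/2 = 6.85 m; q_5 = 0.247 × 1.19 × 6.85 = 2.013 m³/s
w_6 = (19.0 − 15.3)/2 = 1.85 m; q_6 = 0.231 × 0.56 × 1.85 = 0.2393 m³/s
Stations 1, 7 contribute zero (depth or velocity is 0).
Q = Σ qᵢ = 4.651 m³/s

4.65 m³/s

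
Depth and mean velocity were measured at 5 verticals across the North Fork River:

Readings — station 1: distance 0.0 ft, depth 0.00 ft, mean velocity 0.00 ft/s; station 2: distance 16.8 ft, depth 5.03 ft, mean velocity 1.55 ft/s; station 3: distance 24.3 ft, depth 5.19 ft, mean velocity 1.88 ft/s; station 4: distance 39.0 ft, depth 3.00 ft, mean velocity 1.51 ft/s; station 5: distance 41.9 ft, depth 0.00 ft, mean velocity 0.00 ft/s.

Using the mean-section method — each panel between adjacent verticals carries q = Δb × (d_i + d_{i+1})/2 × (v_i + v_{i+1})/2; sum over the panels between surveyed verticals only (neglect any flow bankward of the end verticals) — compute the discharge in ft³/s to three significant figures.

Panel 1-2: Δb = 16.8 ft, d̄ = (0.00+5.03)/2 = 2.515, v̄ = (0.00+1.55)/2 = 0.775 → q = 16.8×2.515×0.775 = 32.75 ft³/s
Panel 2-3: Δb = 7.5 ft, d̄ = (5.03+5.19)/2 = 5.11, v̄ = (1.55+1.88)/2 = 1.715 → q = 7.5×5.11×1.715 = 65.73 ft³/s
Panel 3-4: Δb = 14.7 ft, d̄ = (5.19+3.00)/2 = 4.095, v̄ = (1.88+1.51)/2 = 1.695 → q = 14.7×4.095×1.695 = 102.0 ft³/s
Panel 4-5: Δb = 2.9 ft, d̄ = (3.00+0.00)/2 = 1.5, v̄ = (1.51+0.00)/2 = 0.755 → q = 2.9×1.5×0.755 = 3.284 ft³/s
Q = Σ q = 203.8 ft³/s

204 ft³/s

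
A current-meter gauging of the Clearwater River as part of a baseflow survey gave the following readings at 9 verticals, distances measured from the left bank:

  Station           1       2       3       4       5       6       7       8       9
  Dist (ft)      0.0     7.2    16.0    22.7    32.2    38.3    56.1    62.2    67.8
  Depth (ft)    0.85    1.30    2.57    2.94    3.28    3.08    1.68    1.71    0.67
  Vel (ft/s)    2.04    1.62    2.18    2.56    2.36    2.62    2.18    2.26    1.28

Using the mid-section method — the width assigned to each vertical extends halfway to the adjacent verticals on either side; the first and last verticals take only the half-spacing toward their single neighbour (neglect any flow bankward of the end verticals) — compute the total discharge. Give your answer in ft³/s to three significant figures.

w_1 = (7.2 − 0.0)/2 = 3.6 ft; q_1 = 2.04 × 0.85 × 3.6 = 6.242 ft³/s
w_2 = (16.0 − 0.0)/2 = 8 ft; q_2 = 1.62 × 1.30 × 8 = 16.85 ft³/s
w_3 = (22.7 − 7.2)/2 = 7.75 ft; q_3 = 2.18 × 2.57 × 7.75 = 43.42 ft³/s
w_4 = (32.2 − 16.0)/2 = 8.1 ft; q_4 = 2.56 × 2.94 × 8.1 = 60.96 ft³/s
w_5 = (38.3 − 22.7)/2 = 7.8 ft; q_5 = 2.36 × 3.28 × 7.8 = 60.38 ft³/s
w_6 = (56.1 − 32.2)/2 = 11.95 ft; q_6 = 2.62 × 3.08 × 11.95 = 96.43 ft³/s
w_7 = (62.2 − 38.3)/2 = 11.95 ft; q_7 = 2.18 × 1.68 × 11.95 = 43.77 ft³/s
w_8 = (67.8 − 56.1)/2 = 5.85 ft; q_8 = 2.26 × 1.71 × 5.85 = 22.61 ft³/s
w_9 = (67.8 − 62.2)/2 = 2.8 ft; q_9 = 1.28 × 0.67 × 2.8 = 2.401 ft³/s
Q = Σ qᵢ = 353.1 ft³/s

353 ft³/s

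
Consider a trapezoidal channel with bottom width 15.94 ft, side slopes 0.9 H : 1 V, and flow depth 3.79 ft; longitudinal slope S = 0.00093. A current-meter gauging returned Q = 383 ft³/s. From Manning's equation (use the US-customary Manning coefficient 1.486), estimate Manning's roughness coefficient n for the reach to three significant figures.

0.0173

A = (b + z·y)·y = (15.94 + 0.9×3.79)×3.79 = 73.34 ft²
P = b + 2y√(1+z²) = 15.94 + 2×3.79×√(1+0.9²) = 26.14 ft
R = A/P = 73.34/26.14 = 2.806 ft
n = (1.486/Q)·A·R^(2/3)·S^(1/2) = (1.486/383) × 73.34 × 1.989 × 0.03050 = 0.01726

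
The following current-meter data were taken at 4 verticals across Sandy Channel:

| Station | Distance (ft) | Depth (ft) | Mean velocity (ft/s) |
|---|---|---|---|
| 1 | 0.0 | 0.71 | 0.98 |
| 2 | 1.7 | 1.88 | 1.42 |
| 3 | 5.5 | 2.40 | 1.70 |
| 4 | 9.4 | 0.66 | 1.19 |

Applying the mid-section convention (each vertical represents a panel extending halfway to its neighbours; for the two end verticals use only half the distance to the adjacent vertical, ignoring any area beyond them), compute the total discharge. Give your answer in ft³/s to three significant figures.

w_1 = (1.7 − 0.0)/2 = 0.85 ft; q_1 = 0.98 × 0.71 × 0.85 = 0.5914 ft³/s
w_2 = (5.5 − 0.0)/2 = 2.75 ft; q_2 = 1.42 × 1.88 × 2.75 = 7.341 ft³/s
w_3 = (9.4 − 1.7)/2 = 3.85 ft; q_3 = 1.70 × 2.40 × 3.85 = 15.71 ft³/s
w_4 = (9.4 − 5.5)/2 = 1.95 ft; q_4 = 1.19 × 0.66 × 1.95 = 1.532 ft³/s
Q = Σ qᵢ = 25.17 ft³/s

25.2 ft³/s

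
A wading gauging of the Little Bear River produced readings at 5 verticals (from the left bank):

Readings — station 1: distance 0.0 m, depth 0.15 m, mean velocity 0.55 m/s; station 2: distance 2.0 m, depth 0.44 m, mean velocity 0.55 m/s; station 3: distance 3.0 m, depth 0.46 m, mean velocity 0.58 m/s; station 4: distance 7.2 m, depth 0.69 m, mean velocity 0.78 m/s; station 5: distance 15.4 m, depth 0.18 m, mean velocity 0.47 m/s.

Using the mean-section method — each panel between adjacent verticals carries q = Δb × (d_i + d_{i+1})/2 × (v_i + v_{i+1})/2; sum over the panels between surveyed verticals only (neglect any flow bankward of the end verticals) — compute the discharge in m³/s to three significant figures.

4.45 m³/s

Panel 1-2: Δb = 2 m, d̄ = (0.15+0.44)/2 = 0.295, v̄ = (0.55+0.55)/2 = 0.55 → q = 2×0.295×0.55 = 0.3245 m³/s
Panel 2-3: Δb = 1 m, d̄ = (0.44+0.46)/2 = 0.45, v̄ = (0.55+0.58)/2 = 0.565 → q = 1×0.45×0.565 = 0.2543 m³/s
Panel 3-4: Δb = 4.2 m, d̄ = (0.46+0.69)/2 = 0.575, v̄ = (0.58+0.78)/2 = 0.68 → q = 4.2×0.575×0.68 = 1.642 m³/s
Panel 4-5: Δb = 8.2 m, d̄ = (0.69+0.18)/2 = 0.435, v̄ = (0.78+0.47)/2 = 0.625 → q = 8.2×0.435×0.625 = 2.229 m³/s
Q = Σ q = 4.450 m³/s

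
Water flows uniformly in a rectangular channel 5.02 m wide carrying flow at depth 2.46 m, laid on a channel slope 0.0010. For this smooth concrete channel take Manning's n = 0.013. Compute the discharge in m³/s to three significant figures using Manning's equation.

A = b·y = 5.02 × 2.46 = 12.35 m²
P = b + 2y = 5.02 + 2×2.46 = 9.940 m
R = A/P = 12.35/9.940 = 1.242 m
Q = (1/n)·A·R^(2/3)·S^(1/2) = (1/0.013) × 12.35 × 1.242^(2/3) × 0.0010^(1/2) = 34.72 m³/s

34.7 m³/s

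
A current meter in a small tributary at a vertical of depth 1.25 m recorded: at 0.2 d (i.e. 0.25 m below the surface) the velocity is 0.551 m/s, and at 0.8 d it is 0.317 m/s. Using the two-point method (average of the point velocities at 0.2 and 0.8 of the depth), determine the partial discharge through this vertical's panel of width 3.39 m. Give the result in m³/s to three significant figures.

1.84 m³/s

v̄ = (0.551 + 0.317) / 2 = 0.4340 m/s
q = v̄ × d × w = 0.4340 × 1.25 × 3.39 = 1.839 m³/s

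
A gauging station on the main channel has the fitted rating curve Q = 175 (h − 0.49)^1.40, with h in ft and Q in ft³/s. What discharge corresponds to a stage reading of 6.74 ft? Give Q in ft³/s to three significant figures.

2280 ft³/s

Q = 175 × (6.74 − 0.49)^1.40 = 175 × 6.25^1.40 = 2277 ft³/s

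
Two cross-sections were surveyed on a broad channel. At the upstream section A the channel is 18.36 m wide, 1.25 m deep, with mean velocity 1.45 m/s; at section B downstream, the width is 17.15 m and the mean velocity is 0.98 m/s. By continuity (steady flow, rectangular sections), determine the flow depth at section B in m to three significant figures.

Q = A₁V₁ = (18.36×1.25) × 1.45 = 33.28 m³/s
d₂ = Q/(b₂ V₂) = 33.28/(17.15×0.98) = 1.980 m

1.98 m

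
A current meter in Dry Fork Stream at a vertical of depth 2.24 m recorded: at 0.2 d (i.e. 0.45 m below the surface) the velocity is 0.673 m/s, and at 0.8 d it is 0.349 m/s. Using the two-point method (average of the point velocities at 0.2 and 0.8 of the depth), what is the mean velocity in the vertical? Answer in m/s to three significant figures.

v̄ = (0.673 + 0.349) / 2 = 0.5110 m/s

0.511 m/s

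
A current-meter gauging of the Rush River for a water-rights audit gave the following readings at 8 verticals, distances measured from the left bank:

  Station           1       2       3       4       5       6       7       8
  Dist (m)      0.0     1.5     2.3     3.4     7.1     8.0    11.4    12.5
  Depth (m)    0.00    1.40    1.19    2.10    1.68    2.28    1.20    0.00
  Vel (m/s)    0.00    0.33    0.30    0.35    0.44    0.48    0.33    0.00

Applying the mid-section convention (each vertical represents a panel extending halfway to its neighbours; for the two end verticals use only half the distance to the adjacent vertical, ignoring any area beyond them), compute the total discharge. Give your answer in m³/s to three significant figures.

7.58 m³/s

w_2 = (2.3 − 0.0)/2 = 1.15 m; q_2 = 0.33 × 1.40 × 1.15 = 0.5313 m³/s
w_3 = (3.4 − 1.5)/2 = 0.95 m; q_3 = 0.30 × 1.19 × 0.95 = 0.3392 m³/s
w_4 = (7.1 − 2.3)/2 = 2.4 m; q_4 = 0.35 × 2.10 × 2.4 = 1.764 m³/s
w_5 = (8.0 − 3.4)/2 = 2.3 m; q_5 = 0.44 × 1.68 × 2.3 = 1.700 m³/s
w_6 = (11.4 − 7.1)/2 = 2.15 m; q_6 = 0.48 × 2.28 × 2.15 = 2.353 m³/s
w_7 = (12.5 − 8.0)/2 = 2.25 m; q_7 = 0.33 × 1.20 × 2.25 = 0.8910 m³/s
Stations 1, 8 contribute zero (depth or velocity is 0).
Q = Σ qᵢ = 7.579 m³/s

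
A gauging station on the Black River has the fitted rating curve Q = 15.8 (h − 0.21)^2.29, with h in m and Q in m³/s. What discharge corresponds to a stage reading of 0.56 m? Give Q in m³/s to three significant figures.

Q = 15.8 × (0.56 − 0.21)^2.29 = 15.8 × 0.35^2.29 = 1.427 m³/s

1.43 m³/s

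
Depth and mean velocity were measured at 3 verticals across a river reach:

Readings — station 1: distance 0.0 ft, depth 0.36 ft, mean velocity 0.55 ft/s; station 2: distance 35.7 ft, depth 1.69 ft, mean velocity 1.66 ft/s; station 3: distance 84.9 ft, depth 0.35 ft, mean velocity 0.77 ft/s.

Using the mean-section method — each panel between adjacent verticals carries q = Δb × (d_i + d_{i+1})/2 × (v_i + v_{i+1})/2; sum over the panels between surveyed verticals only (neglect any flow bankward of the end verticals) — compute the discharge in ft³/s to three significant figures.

101 ft³/s

Panel 1-2: Δb = 35.7 ft, d̄ = (0.36+1.69)/2 = 1.025, v̄ = (0.55+1.66)/2 = 1.105 → q = 35.7×1.025×1.105 = 40.43 ft³/s
Panel 2-3: Δb = 49.2 ft, d̄ = (1.69+0.35)/2 = 1.02, v̄ = (1.66+0.77)/2 = 1.215 → q = 49.2×1.02×1.215 = 60.97 ft³/s
Q = Σ q = 101.4 ft³/s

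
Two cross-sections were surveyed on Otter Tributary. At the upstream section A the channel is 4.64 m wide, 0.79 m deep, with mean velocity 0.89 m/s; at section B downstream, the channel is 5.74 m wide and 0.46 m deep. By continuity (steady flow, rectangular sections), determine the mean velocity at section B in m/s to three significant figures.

1.24 m/s

Q = A₁V₁ = (4.64×0.79) × 0.89 = 3.262 m³/s
A₂ = 5.74 × 0.46 = 2.640 m²
V₂ = Q/A₂ = 3.262/2.640 = 1.236 m/s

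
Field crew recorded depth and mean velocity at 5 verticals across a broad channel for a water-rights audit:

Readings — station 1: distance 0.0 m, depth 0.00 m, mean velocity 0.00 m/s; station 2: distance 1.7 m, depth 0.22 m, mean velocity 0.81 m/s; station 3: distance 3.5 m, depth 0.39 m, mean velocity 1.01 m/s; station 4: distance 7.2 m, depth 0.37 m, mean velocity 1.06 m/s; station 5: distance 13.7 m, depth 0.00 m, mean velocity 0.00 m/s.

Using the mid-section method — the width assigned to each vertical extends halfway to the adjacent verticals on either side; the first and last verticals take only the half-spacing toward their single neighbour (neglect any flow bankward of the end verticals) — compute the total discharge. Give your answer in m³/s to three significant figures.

w_2 = (3.5 − 0.0)/2 = 1.75 m; q_2 = 0.81 × 0.22 × 1.75 = 0.3119 m³/s
w_3 = (7.2 − 1.7)/2 = 2.75 m; q_3 = 1.01 × 0.39 × 2.75 = 1.083 m³/s
w_4 = (13.7 − 3.5)/2 = 5.1 m; q_4 = 1.06 × 0.37 × 5.1 = 2.000 m³/s
Stations 1, 5 contribute zero (depth or velocity is 0).
Q = Σ qᵢ = 3.395 m³/s

3.40 m³/s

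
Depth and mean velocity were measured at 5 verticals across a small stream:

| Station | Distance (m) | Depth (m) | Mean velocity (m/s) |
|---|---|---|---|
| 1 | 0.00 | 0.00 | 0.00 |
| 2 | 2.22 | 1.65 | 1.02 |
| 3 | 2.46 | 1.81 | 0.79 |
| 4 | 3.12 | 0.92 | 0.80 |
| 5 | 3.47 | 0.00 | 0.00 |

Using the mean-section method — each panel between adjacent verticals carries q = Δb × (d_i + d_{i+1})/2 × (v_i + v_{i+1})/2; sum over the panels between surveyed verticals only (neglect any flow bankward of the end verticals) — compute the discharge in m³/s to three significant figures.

Panel 1-2: Δb = 2.22 m, d̄ = (0.00+1.65)/2 = 0.825, v̄ = (0.00+1.02)/2 = 0.51 → q = 2.22×0.825×0.51 = 0.9341 m³/s
Panel 2-3: Δb = 0.24 m, d̄ = (1.65+1.81)/2 = 1.73, v̄ = (1.02+0.79)/2 = 0.905 → q = 0.24×1.73×0.905 = 0.3758 m³/s
Panel 3-4: Δb = 0.66 m, d̄ = (1.81+0.92)/2 = 1.365, v̄ = (0.79+0.80)/2 = 0.795 → q = 0.66×1.365×0.795 = 0.7162 m³/s
Panel 4-5: Δb = 0.35 m, d̄ = (0.92+0.00)/2 = 0.46, v̄ = (0.80+0.00)/2 = 0.4 → q = 0.35×0.46×0.4 = 0.06440 m³/s
Q = Σ q = 2.090 m³/s

2.09 m³/s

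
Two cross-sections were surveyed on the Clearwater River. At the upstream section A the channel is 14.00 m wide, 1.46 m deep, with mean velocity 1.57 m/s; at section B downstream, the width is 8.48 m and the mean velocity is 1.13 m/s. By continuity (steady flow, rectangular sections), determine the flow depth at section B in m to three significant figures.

3.35 m

Q = A₁V₁ = (14.00×1.46) × 1.57 = 32.09 m³/s
d₂ = Q/(b₂ V₂) = 32.09/(8.48×1.13) = 3.349 m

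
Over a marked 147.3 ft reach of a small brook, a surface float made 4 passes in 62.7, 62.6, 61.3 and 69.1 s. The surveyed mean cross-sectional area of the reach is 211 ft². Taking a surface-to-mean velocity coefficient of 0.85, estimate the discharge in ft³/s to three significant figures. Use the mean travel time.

t̄ = (62.7 + 62.6 + 61.3 + 69.1) / 4 = 63.925 s
v_surface = L / t̄ = 147.3 / 63.925 = 2.304 ft/s
v_mean = 0.85 × 2.304 = 1.959 ft/s
Q = A × v_mean = 211 × 1.959 = 413.3 ft³/s

413 ft³/s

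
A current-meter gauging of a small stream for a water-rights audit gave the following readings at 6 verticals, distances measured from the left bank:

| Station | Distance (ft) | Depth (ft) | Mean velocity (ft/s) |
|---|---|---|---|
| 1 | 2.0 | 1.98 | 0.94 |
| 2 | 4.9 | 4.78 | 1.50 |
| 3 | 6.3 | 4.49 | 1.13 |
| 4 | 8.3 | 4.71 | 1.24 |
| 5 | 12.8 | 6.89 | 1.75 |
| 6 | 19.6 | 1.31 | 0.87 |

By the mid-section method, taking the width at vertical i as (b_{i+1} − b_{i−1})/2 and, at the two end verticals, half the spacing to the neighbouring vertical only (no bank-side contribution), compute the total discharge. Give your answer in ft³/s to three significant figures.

118 ft³/s

w_1 = (4.9 − 2.0)/2 = 1.45 ft; q_1 = 0.94 × 1.98 × 1.45 = 2.699 ft³/s
w_2 = (6.3 − 2.0)/2 = 2.15 ft; q_2 = 1.50 × 4.78 × 2.15 = 15.42 ft³/s
w_3 = (8.3 − 4.9)/2 = 1.7 ft; q_3 = 1.13 × 4.49 × 1.7 = 8.625 ft³/s
w_4 = (12.8 − 6.3)/2 = 3.25 ft; q_4 = 1.24 × 4.71 × 3.25 = 18.98 ft³/s
w_5 = (19.6 − 8.3)/2 = 5.65 ft; q_5 = 1.75 × 6.89 × 5.65 = 68.12 ft³/s
w_6 = (19.6 − 12.8)/2 = 3.4 ft; q_6 = 0.87 × 1.31 × 3.4 = 3.875 ft³/s
Q = Σ qᵢ = 117.7 ft³/s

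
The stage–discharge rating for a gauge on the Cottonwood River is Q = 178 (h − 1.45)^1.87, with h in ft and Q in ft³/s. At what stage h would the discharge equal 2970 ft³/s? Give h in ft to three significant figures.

h − h₀ = (Q/C)^(1/b) = (2970/178)^(1/1.87) = 4.505 ft
h = 1.45 + 4.505 = 5.955 ft

5.95 ft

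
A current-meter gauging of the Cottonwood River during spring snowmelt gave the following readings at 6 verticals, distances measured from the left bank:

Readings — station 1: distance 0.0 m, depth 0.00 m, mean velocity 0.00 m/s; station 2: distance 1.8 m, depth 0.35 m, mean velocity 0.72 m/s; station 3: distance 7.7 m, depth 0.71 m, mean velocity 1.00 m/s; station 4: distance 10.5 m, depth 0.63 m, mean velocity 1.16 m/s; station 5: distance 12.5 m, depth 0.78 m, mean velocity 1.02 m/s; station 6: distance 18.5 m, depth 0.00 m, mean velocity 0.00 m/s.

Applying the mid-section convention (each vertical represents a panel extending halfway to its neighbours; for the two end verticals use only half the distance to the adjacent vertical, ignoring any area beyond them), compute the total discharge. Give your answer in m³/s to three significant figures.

9.00 m³/s

w_2 = (7.7 − 0.0)/2 = 3.85 m; q_2 = 0.72 × 0.35 × 3.85 = 0.9702 m³/s
w_3 = (10.5 − 1.8)/2 = 4.35 m; q_3 = 1.00 × 0.71 × 4.35 = 3.089 m³/s
w_4 = (12.5 − 7.7)/2 = 2.4 m; q_4 = 1.16 × 0.63 × 2.4 = 1.754 m³/s
w_5 = (18.5 − 10.5)/2 = 4 m; q_5 = 1.02 × 0.78 × 4 = 3.182 m³/s
Stations 1, 6 contribute zero (depth or velocity is 0).
Q = Σ qᵢ = 8.995 m³/s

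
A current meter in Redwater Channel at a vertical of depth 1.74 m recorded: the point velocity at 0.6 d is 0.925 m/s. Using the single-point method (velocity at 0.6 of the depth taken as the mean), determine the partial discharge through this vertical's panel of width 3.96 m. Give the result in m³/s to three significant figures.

6.37 m³/s

v̄ = v₀.₆ = 0.925 m/s
q = v̄ × d × w = 0.9250 × 1.74 × 3.96 = 6.374 m³/s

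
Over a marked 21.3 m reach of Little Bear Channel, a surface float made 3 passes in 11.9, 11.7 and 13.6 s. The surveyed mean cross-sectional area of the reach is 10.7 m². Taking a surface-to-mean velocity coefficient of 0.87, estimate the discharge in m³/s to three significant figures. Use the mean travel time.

16.0 m³/s

t̄ = (11.9 + 11.7 + 13.6) / 3 = 12.4 s
v_surface = L / t̄ = 21.3 / 12.4 = 1.718 m/s
v_mean = 0.87 × 1.718 = 1.494 m/s
Q = A × v_mean = 10.7 × 1.494 = 15.99 m³/s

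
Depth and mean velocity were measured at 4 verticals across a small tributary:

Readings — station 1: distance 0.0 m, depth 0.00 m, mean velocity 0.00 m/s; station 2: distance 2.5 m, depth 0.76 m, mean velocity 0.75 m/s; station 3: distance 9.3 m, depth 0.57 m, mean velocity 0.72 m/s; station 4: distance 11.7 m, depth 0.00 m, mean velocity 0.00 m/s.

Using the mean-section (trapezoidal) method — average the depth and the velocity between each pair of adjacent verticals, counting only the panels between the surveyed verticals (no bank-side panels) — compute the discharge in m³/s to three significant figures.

Panel 1-2: Δb = 2.5 m, d̄ = (0.00+0.76)/2 = 0.38, v̄ = (0.00+0.75)/2 = 0.375 → q = 2.5×0.38×0.375 = 0.3563 m³/s
Panel 2-3: Δb = 6.8 m, d̄ = (0.76+0.57)/2 = 0.665, v̄ = (0.75+0.72)/2 = 0.735 → q = 6.8×0.665×0.735 = 3.324 m³/s
Panel 3-4: Δb = 2.4 m, d̄ = (0.57+0.00)/2 = 0.285, v̄ = (0.72+0.00)/2 = 0.36 → q = 2.4×0.285×0.36 = 0.2462 m³/s
Q = Σ q = 3.926 m³/s

3.93 m³/s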